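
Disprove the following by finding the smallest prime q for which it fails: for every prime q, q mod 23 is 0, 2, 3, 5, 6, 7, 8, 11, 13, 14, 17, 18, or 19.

q = 43

For q = 2, 3, 5, 7, …, 31, 37, 41 the conclusion holds.
q = 43: 43 mod 23 = 20 — not in {0, 2, 3, 5, 6, 7, 8, 11, 13, 14, 17, 18, 19}.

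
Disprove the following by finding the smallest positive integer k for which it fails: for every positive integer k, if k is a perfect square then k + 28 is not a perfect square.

Check each positive integer k in order until k is a perfect square but k + 28 is a perfect square.
For k = 1, 4, 9, 16, 25 the conclusion holds.
k = 36: 36 = 6² and 36 + 28 = 64 = 8².
Thus k = 36 disproves the claim, and no smaller k works.

k = 36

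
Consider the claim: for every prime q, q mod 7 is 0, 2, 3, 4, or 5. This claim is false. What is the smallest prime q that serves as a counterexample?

We need the least prime q for which the claim fails.
For q = 2, 3, 5, 7, 11 the conclusion holds.
q = 13: 13 mod 7 = 6 — not in {0, 2, 3, 4, 5}.
Hence q = 13 is a counterexample.

q = 13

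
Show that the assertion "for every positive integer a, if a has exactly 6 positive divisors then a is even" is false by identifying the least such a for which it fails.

a = 45

The first 6 eligible values, up to a = 44, all satisfy the conclusion.
a = 45: divisors of 45: 1, 3, 5, 9, 15, 45; 45 is odd.
Hence a = 45 is a counterexample.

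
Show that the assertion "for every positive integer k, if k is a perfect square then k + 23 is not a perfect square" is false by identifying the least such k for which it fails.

Check each positive integer k in order until k is a perfect square but k + 23 is a perfect square.
For k = 1, 4, 9, 16, 25, 36, 49, 64, 81, 100 the conclusion holds.
k = 121: 121 = 11² and 121 + 23 = 144 = 12².

k = 121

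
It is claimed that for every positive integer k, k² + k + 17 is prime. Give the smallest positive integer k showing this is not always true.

k = 16

Check each positive integer k in order until k² + k + 17 is not prime.
For k = 1, 2, 3, 4, …, 13, 14, 15 the conclusion holds.
k = 16: k² + k + 17 = 289 = 17 × 17, composite.
Thus k = 16 disproves the claim, and no smaller k works.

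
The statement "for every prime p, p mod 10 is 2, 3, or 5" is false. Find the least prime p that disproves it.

A counterexample is any prime p such that the claim fails; we check each in order.
p = 2: 2 mod 10 = 2.
p = 3: 3 mod 10 = 3.
p = 5: 5 mod 10 = 5.
p = 7: 7 mod 10 = 7 — not in {2, 3, 5}.
Thus p = 7 disproves the claim, and no smaller p works.

p = 7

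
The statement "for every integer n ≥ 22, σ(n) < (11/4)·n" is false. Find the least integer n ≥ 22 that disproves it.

For n = 22, 23, 24, 25, …, 57, 58, 59 the conclusion holds.
n = 60: σ(60) = 168; 168 ≥ 165.
So n = 60 is the smallest counterexample.

n = 60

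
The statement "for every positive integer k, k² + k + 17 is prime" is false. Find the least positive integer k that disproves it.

We need the least positive integer k for which k² + k + 17 is not prime.
The first 15 eligible values, up to k = 15, all satisfy the conclusion.
k = 16: k² + k + 17 = 289 = 17 × 17, composite.
So k = 16 is the smallest counterexample.

k = 16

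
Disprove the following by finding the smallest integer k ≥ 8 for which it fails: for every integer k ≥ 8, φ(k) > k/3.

k = 12

We need the least integer k ≥ 8 for which the claim fails.
For k = 8, 9, 10, 11 the conclusion holds.
k = 12: φ(12) = 4 and 12/3 = 4, so φ(12) ≤ 12/3.
So k = 12 is the smallest counterexample.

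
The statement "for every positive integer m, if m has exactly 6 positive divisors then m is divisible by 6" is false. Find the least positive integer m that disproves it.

m = 20

For m = 12, 18 the conclusion holds.
m = 20: τ(20) = 6; 20 mod 6 = 2.
Hence m = 20 is a counterexample.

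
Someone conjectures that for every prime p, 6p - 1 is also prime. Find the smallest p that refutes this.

We need the least prime p for which 6p - 1 is not prime.
p = 2: 6p - 1 = 11, prime.
p = 3: 6p - 1 = 17, prime.
p = 5: 6p - 1 = 29, prime.
p = 7: 6p - 1 = 41, prime.
p = 11: 6p - 1 = 65 = 5 × 13, not prime.

p = 11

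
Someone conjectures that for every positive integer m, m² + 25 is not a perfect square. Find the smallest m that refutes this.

m = 12

A counterexample is any positive integer m such that m² + 25 is a perfect square; we check each in order.
For m = 1, 2, 3, 4, …, 9, 10, 11 the conclusion holds.
m = 12: 12² + 25 = 169 = 13², a perfect square.
Thus m = 12 disproves the claim, and no smaller m works.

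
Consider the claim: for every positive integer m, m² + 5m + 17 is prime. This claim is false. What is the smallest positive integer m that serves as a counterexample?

m = 8

For m = 1, 2, 3, 4, 5, 6, 7 the conclusion holds.
m = 8: m² + 5m + 17 = 121 = 11 × 11, composite.
So m = 8 is the smallest counterexample.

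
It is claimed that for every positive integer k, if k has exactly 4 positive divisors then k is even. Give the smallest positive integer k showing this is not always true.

We need the least positive integer k for which k has exactly 4 positive divisors but k is odd.
For k = 6, 8, 10, 14 the conclusion holds.
k = 15: divisors of 15: 1, 3, 5, 15; 15 is odd.
So k = 15 is the smallest counterexample.

k = 15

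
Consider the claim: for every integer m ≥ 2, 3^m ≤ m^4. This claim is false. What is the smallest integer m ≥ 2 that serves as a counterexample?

The first 6 eligible values, up to m = 7, all satisfy the conclusion.
m = 8: 3^m = 6561 and m^4 = 4096, so 6561 > 4096.
Hence m = 8 is a counterexample.

m = 8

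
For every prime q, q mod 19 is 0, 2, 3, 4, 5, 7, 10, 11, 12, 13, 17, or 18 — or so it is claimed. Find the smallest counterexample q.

q = 47

For q = 2, 3, 5, 7, …, 37, 41, 43 the conclusion holds.
q = 47: 47 mod 19 = 9 — not in {0, 2, 3, 4, 5, 7, 10, 11, 12, 13, 17, 18}.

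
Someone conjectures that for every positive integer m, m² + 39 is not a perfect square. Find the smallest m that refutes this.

We need the least positive integer m for which m² + 39 is a perfect square.
The first 4 eligible values, up to m = 4, all satisfy the conclusion.
m = 5: 5² + 39 = 64 = 8², a perfect square.
So m = 5 is the smallest counterexample.

m = 5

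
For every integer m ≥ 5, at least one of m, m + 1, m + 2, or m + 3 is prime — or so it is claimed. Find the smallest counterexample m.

m = 24

A counterexample is any integer m ≥ 5 such that m, m + 1, m + 2, m + 3 are all composite; we check each in order.
For m = 5, 6, 7, 8, …, 21, 22, 23 the conclusion holds.
m = 24: 24 = 2 × 12; 25 = 5 × 5; 26 = 2 × 13; 27 = 3 × 9 — all composite.
Hence m = 24 is a counterexample.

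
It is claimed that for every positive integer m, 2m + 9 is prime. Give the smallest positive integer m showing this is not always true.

m = 1: 2m + 9 = 11, prime.
m = 2: 2m + 9 = 13, prime.
m = 3: 2m + 9 = 15 = 3 × 5, composite.
Hence m = 3 is a counterexample.

m = 3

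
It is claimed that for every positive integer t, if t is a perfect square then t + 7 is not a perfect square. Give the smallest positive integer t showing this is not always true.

We need the least positive integer t for which t is a perfect square but t + 7 is a perfect square.
t = 1: 1 + 7 = 8, not a perfect square.
t = 4: 4 + 7 = 11, not a perfect square.
t = 9: 9 = 3² and 9 + 7 = 16 = 4².
Thus t = 9 disproves the claim, and no smaller t works.

t = 9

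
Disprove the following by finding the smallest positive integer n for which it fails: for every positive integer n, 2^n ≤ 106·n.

For n = 1, 2, 3, 4, 5, 6, 7, 8, 9, 10 the conclusion holds.
n = 11: 2^n = 2048 and 106·n = 1166, so 2048 > 1166.

n = 11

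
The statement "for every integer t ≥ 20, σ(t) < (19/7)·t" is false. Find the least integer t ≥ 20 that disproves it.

For t = 20, 21, 22, 23, …, 57, 58, 59 the conclusion holds.
t = 60: σ(60) = 168; 168 ≥ 1140/7.

t = 60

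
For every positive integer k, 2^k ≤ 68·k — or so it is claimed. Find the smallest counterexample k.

The first 9 eligible values, up to k = 9, all satisfy the conclusion.
k = 10: 2^k = 1024 and 68·k = 680, so 1024 > 680.
So k = 10 is the smallest counterexample.

k = 10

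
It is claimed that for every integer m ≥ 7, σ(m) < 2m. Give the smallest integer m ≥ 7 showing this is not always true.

m = 12

A counterexample is any integer m ≥ 7 such that the claim fails; we check each in order.
The first 5 eligible values, up to m = 11, all satisfy the conclusion.
m = 12: σ(12) = 28; 28 ≥ 24.
So m = 12 is the smallest counterexample.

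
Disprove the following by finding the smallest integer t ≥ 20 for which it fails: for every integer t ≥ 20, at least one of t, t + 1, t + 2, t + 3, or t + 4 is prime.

A counterexample is any integer t ≥ 20 such that t, t + 1, t + 2, t + 3, t + 4 are all composite; we check each in order.
For t = 20, 21, 22, 23 the conclusion holds.
t = 24: 24 = 2 × 12; 25 = 5 × 5; 26 = 2 × 13; 27 = 3 × 9; 28 = 2 × 14 — all composite.
So t = 24 is the smallest counterexample.

t = 24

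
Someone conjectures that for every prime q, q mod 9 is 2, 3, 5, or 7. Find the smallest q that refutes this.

q = 13

q = 2: 2 mod 9 = 2.
q = 3: 3 mod 9 = 3.
q = 5: 5 mod 9 = 5.
q = 7: 7 mod 9 = 7.
q = 11: 11 mod 9 = 2.
q = 13: 13 mod 9 = 4 — not in {2, 3, 5, 7}.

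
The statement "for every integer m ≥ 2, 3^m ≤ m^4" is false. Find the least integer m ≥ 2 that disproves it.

We need the least integer m ≥ 2 for which 3^m > m^4.
The first 6 eligible values, up to m = 7, all satisfy the conclusion.
m = 8: 3^m = 6561 and m^4 = 4096, so 6561 > 4096.
Thus m = 8 disproves the claim, and no smaller m works.

m = 8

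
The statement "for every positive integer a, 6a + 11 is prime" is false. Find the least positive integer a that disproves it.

We need the least positive integer a for which 6a + 11 is not prime.
For a = 1, 2, 3 the conclusion holds.
a = 4: 6a + 11 = 35 = 5 × 7, composite.

a = 4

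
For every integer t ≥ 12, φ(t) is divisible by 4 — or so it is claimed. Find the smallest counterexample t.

We need the least integer t ≥ 12 for which φ(t) is not divisible by 4.
t = 12: φ(12) = 4; 4 mod 4 = 0.
t = 13: φ(13) = 12; 12 mod 4 = 0.
t = 14: φ(14) = 6; 6 mod 4 = 2.
So t = 14 is the smallest counterexample.

t = 14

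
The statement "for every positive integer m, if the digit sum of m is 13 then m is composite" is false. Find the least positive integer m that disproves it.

We need the least positive integer m for which the digit sum of m is 13 but m is prime.
m = 49: digit sum 13; 49 is composite.
m = 58: digit sum 13; 58 is composite.
m = 67: digit sum 13; 67 is prime, not composite.

m = 67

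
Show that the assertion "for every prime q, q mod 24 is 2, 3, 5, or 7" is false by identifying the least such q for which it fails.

Check each prime q in order until the claim fails.
For q = 2, 3, 5, 7 the conclusion holds.
q = 11: 11 mod 24 = 11 — not in {2, 3, 5, 7}.
So q = 11 is the smallest counterexample.

q = 11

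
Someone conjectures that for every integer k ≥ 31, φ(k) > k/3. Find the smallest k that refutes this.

The first 5 eligible values, up to k = 35, all satisfy the conclusion.
k = 36: φ(36) = 12 and 36/3 = 12, so φ(36) ≤ 36/3.

k = 36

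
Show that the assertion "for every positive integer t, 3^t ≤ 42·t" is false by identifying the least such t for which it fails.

t = 5

For t = 1, 2, 3, 4 the conclusion holds.
t = 5: 3^t = 243 and 42·t = 210, so 243 > 210.
Hence t = 5 is a counterexample.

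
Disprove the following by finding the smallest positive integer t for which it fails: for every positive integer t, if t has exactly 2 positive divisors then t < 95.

A counterexample is any positive integer t such that t has exactly 2 positive divisors but the claim fails; we check each in order.
For t = 2, 3, 5, 7, …, 79, 83, 89 the conclusion holds.
t = 97: τ(97) = 2; 97 ≥ 95.
Thus t = 97 disproves the claim, and no smaller t works.

t = 97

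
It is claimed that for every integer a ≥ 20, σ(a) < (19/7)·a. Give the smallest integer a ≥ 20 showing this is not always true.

a = 60

For a = 20, 21, 22, 23, …, 57, 58, 59 the conclusion holds.
a = 60: σ(60) = 168; 168 ≥ 1140/7.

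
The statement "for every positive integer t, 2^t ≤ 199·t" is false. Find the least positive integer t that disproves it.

For t = 1, 2, 3, 4, …, 9, 10, 11 the conclusion holds.
t = 12: 2^t = 4096 and 199·t = 2388, so 4096 > 2388.
Hence t = 12 is a counterexample.

t = 12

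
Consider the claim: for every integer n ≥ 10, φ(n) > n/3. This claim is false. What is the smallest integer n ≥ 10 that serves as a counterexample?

We need the least integer n ≥ 10 for which the claim fails.
n = 10: φ(10) = 4 and 10/3 = 10/3, so φ(10) > 10/3.
n = 11: φ(11) = 10 and 11/3 = 11/3, so φ(11) > 11/3.
n = 12: φ(12) = 4 and 12/3 = 4, so φ(12) ≤ 12/3.
Hence n = 12 is a counterexample.

n = 12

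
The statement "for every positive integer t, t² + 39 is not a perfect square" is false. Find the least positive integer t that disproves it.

t = 5

Check each positive integer t in order until t² + 39 is a perfect square.
The first 4 eligible values, up to t = 4, all satisfy the conclusion.
t = 5: 5² + 39 = 64 = 8², a perfect square.
So t = 5 is the smallest counterexample.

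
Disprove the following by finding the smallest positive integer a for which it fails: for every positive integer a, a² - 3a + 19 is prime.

a = 18

We need the least positive integer a for which a² - 3a + 19 is not prime.
For a = 1, 2, 3, 4, …, 15, 16, 17 the conclusion holds.
a = 18: a² - 3a + 19 = 289 = 17 × 17, composite.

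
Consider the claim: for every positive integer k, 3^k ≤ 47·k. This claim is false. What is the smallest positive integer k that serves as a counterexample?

k = 1: 3^k = 3 and 47·k = 47, so 3 ≤ 47.
k = 2: 3^k = 9 and 47·k = 94, so 9 ≤ 94.
k = 3: 3^k = 27 and 47·k = 141, so 27 ≤ 141.
k = 4: 3^k = 81 and 47·k = 188, so 81 ≤ 188.
k = 5: 3^k = 243 and 47·k = 235, so 243 > 235.
Hence k = 5 is a counterexample.

k = 5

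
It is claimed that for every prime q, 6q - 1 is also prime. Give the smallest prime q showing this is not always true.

Check each prime q in order until 6q - 1 is not prime.
The first 4 eligible values, up to q = 7, all satisfy the conclusion.
q = 11: 6q - 1 = 65 = 5 × 13, not prime.
Thus q = 11 disproves the claim, and no smaller q works.

q = 11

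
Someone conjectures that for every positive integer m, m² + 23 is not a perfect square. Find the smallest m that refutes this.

Check each positive integer m in order until m² + 23 is a perfect square.
The first 10 eligible values, up to m = 10, all satisfy the conclusion.
m = 11: 11² + 23 = 144 = 12², a perfect square.
Hence m = 11 is a counterexample.

m = 11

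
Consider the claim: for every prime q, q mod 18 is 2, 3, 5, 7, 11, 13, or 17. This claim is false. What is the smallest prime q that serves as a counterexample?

q = 19

We need the least prime q for which the claim fails.
For q = 2, 3, 5, 7, 11, 13, 17 the conclusion holds.
q = 19: 19 mod 18 = 1 — not in {2, 3, 5, 7, 11, 13, 17}.
Hence q = 19 is a counterexample.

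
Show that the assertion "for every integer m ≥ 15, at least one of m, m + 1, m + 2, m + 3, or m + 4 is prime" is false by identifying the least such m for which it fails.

For m = 15, 16, 17, 18, 19, 20, 21, 22, 23 the conclusion holds.
m = 24: 24 = 2 × 12; 25 = 5 × 5; 26 = 2 × 13; 27 = 3 × 9; 28 = 2 × 14 — all composite.
Hence m = 24 is a counterexample.

m = 24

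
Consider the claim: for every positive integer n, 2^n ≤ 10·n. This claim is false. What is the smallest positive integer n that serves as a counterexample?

n = 6

A counterexample is any positive integer n such that 2^n > 10·n; we check each in order.
For n = 1, 2, 3, 4, 5 the conclusion holds.
n = 6: 2^n = 64 and 10·n = 60, so 64 > 60.
Thus n = 6 disproves the claim, and no smaller n works.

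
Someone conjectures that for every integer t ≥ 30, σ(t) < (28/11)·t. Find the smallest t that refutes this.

t = 48

For t = 30, 31, 32, 33, …, 45, 46, 47 the conclusion holds.
t = 48: σ(48) = 124; 124 ≥ 1344/11.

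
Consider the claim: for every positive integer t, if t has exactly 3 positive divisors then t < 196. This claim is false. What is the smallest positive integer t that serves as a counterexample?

Check each positive integer t in order until t has exactly 3 positive divisors but the claim fails.
t = 4: τ(4) = 3; 4 < 196.
t = 9: τ(9) = 3; 9 < 196.
t = 25: τ(25) = 3; 25 < 196.
t = 49: τ(49) = 3; 49 < 196.
t = 121: τ(121) = 3; 121 < 196.
t = 169: τ(169) = 3; 169 < 196.
t = 289: τ(289) = 3; 289 ≥ 196.

t = 289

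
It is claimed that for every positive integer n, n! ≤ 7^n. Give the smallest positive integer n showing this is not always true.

Check each positive integer n in order until n! > 7^n.
For n = 1, 2, 3, 4, …, 14, 15, 16 the conclusion holds.
n = 17: n! = 355687428096000 and 7^n = 232630513987207, so 355687428096000 > 232630513987207.
Thus n = 17 disproves the claim, and no smaller n works.

n = 17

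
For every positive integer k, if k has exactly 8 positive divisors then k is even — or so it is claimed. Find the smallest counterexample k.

k = 105

Check each positive integer k in order until k has exactly 8 positive divisors but k is odd.
For k = 24, 30, 40, 42, …, 88, 102, 104 the conclusion holds.
k = 105: divisors of 105: 1, 3, 5, 7, 15, 21, 35, 105; 105 is odd.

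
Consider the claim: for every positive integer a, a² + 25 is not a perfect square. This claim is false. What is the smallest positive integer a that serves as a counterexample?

a = 12

Check each positive integer a in order until a² + 25 is a perfect square.
The first 11 eligible values, up to a = 11, all satisfy the conclusion.
a = 12: 12² + 25 = 169 = 13², a perfect square.
So a = 12 is the smallest counterexample.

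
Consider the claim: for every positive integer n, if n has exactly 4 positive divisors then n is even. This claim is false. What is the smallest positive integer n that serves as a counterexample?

n = 15

Check each positive integer n in order until n has exactly 4 positive divisors but n is odd.
n = 6: divisors of 6: 1, 2, 3, 6; 6 is even.
n = 8: divisors of 8: 1, 2, 4, 8; 8 is even.
n = 10: divisors of 10: 1, 2, 5, 10; 10 is even.
n = 14: divisors of 14: 1, 2, 7, 14; 14 is even.
n = 15: divisors of 15: 1, 3, 5, 15; 15 is odd.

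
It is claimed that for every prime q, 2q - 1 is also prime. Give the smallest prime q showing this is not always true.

Check each prime q in order until 2q - 1 is not prime.
q = 2: 2q - 1 = 3, prime.
q = 3: 2q - 1 = 5, prime.
q = 5: 2q - 1 = 9 = 3 × 3, not prime.
So q = 5 is the smallest counterexample.

q = 5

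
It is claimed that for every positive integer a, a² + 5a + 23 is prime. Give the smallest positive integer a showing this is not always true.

a = 14

Check each positive integer a in order until a² + 5a + 23 is not prime.
The first 13 eligible values, up to a = 13, all satisfy the conclusion.
a = 14: a² + 5a + 23 = 289 = 17 × 17, composite.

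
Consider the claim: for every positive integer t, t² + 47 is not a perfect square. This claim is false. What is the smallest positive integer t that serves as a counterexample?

For t = 1, 2, 3, 4, …, 20, 21, 22 the conclusion holds.
t = 23: 23² + 47 = 576 = 24², a perfect square.
So t = 23 is the smallest counterexample.

t = 23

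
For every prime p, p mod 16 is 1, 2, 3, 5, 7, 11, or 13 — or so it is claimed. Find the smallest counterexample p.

We need the least prime p for which the claim fails.
The first 10 eligible values, up to p = 29, all satisfy the conclusion.
p = 31: 31 mod 16 = 15 — not in {1, 2, 3, 5, 7, 11, 13}.
Thus p = 31 disproves the claim, and no smaller p works.

p = 31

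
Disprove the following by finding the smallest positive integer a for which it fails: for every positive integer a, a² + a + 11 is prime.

For a = 1, 2, 3, 4, 5, 6, 7, 8, 9 the conclusion holds.
a = 10: a² + a + 11 = 121 = 11 × 11, composite.
Hence a = 10 is a counterexample.

a = 10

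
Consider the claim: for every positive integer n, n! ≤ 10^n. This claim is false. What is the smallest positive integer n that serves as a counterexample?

We need the least positive integer n for which n! > 10^n.
For n = 1, 2, 3, 4, …, 22, 23, 24 the conclusion holds.
n = 25: n! = 15511210043330985984000000 and 10^n = 10000000000000000000000000, so 15511210043330985984000000 > 10000000000000000000000000.
So n = 25 is the smallest counterexample.

n = 25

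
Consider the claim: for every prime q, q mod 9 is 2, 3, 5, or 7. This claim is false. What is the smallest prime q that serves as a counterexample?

q = 13

The first 5 eligible values, up to q = 11, all satisfy the conclusion.
q = 13: 13 mod 9 = 4 — not in {2, 3, 5, 7}.
Hence q = 13 is a counterexample.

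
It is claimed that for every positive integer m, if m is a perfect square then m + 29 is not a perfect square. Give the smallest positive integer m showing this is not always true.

m = 196

A counterexample is any positive integer m such that m is a perfect square but m + 29 is a perfect square; we check each in order.
For m = 1, 4, 9, 16, …, 121, 144, 169 the conclusion holds.
m = 196: 196 = 14² and 196 + 29 = 225 = 15².
Thus m = 196 disproves the claim, and no smaller m works.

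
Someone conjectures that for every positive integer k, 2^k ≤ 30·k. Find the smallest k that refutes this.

Check each positive integer k in order until 2^k > 30·k.
For k = 1, 2, 3, 4, 5, 6, 7 the conclusion holds.
k = 8: 2^k = 256 and 30·k = 240, so 256 > 240.

k = 8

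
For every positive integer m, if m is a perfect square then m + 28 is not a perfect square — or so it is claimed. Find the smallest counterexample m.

For m = 1, 4, 9, 16, 25 the conclusion holds.
m = 36: 36 = 6² and 36 + 28 = 64 = 8².
Hence m = 36 is a counterexample.

m = 36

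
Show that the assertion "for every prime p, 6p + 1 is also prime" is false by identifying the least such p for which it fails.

For p = 2, 3, 5, 7, 11, 13, 17 the conclusion holds.
p = 19: 6p + 1 = 115 = 5 × 23, not prime.
So p = 19 is the smallest counterexample.

p = 19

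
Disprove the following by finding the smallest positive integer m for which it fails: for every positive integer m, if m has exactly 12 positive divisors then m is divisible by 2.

Check each positive integer m in order until m has exactly 12 positive divisors but m is not divisible by 2.
For m = 60, 72, 84, 90, …, 294, 306, 308 the conclusion holds.
m = 315: τ(315) = 12; 315 mod 2 = 1.
So m = 315 is the smallest counterexample.

m = 315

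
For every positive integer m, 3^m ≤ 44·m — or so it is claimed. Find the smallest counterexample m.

A counterexample is any positive integer m such that 3^m > 44·m; we check each in order.
m = 1: 3^m = 3 and 44·m = 44, so 3 ≤ 44.
m = 2: 3^m = 9 and 44·m = 88, so 9 ≤ 88.
m = 3: 3^m = 27 and 44·m = 132, so 27 ≤ 132.
m = 4: 3^m = 81 and 44·m = 176, so 81 ≤ 176.
m = 5: 3^m = 243 and 44·m = 220, so 243 > 220.

m = 5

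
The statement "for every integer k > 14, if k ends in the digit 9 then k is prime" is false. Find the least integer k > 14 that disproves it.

k = 39

We need the least integer k > 14 for which k ends in the digit 9 but k is not prime.
For k = 19, 29 the conclusion holds.
k = 39: 39 ends in 9; 39 = 3 × 13, composite.
Thus k = 39 disproves the claim, and no smaller k works.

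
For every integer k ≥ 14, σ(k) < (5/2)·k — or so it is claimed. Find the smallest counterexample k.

k = 24

We need the least integer k ≥ 14 for which the claim fails.
The first 10 eligible values, up to k = 23, all satisfy the conclusion.
k = 24: σ(24) = 60; 60 ≥ 60.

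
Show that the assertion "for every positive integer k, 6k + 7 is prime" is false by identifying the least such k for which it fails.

We need the least positive integer k for which 6k + 7 is not prime.
For k = 1, 2 the conclusion holds.
k = 3: 6k + 7 = 25 = 5 × 5, composite.
Thus k = 3 disproves the claim, and no smaller k works.

k = 3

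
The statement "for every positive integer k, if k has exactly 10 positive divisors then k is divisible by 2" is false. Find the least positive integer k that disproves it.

We need the least positive integer k for which k has exactly 10 positive divisors but k is not divisible by 2.
The first 9 eligible values, up to k = 368, all satisfy the conclusion.
k = 405: τ(405) = 10; 405 mod 2 = 1.
Thus k = 405 disproves the claim, and no smaller k works.

k = 405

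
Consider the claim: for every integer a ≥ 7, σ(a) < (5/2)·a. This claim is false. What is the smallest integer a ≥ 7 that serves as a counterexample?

a = 24

We need the least integer a ≥ 7 for which the claim fails.
For a = 7, 8, 9, 10, …, 21, 22, 23 the conclusion holds.
a = 24: σ(24) = 60; 60 ≥ 60.
Thus a = 24 disproves the claim, and no smaller a works.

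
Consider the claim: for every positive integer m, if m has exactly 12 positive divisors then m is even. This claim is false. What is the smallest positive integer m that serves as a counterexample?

The first 24 eligible values, up to m = 308, all satisfy the conclusion.
m = 315: divisors of 315: 12 divisors; 315 is odd.

m = 315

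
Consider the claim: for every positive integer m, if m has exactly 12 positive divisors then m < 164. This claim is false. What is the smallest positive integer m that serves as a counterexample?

m = 198

Check each positive integer m in order until m has exactly 12 positive divisors but the claim fails.
For m = 60, 72, 84, 90, …, 150, 156, 160 the conclusion holds.
m = 198: τ(198) = 12; 198 ≥ 164.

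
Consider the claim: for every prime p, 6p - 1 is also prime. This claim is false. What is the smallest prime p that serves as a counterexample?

p = 11

The first 4 eligible values, up to p = 7, all satisfy the conclusion.
p = 11: 6p - 1 = 65 = 5 × 13, not prime.
Hence p = 11 is a counterexample.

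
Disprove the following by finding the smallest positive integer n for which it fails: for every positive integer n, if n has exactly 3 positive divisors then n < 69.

n = 121

n = 4: τ(4) = 3; 4 < 69.
n = 9: τ(9) = 3; 9 < 69.
n = 25: τ(25) = 3; 25 < 69.
n = 49: τ(49) = 3; 49 < 69.
n = 121: τ(121) = 3; 121 ≥ 69.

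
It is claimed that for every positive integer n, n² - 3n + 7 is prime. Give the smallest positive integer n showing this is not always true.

n = 6

A counterexample is any positive integer n such that n² - 3n + 7 is not prime; we check each in order.
n = 1: n² - 3n + 7 = 5, prime.
n = 2: n² - 3n + 7 = 5, prime.
n = 3: n² - 3n + 7 = 7, prime.
n = 4: n² - 3n + 7 = 11, prime.
n = 5: n² - 3n + 7 = 17, prime.
n = 6: n² - 3n + 7 = 25 = 5 × 5, composite.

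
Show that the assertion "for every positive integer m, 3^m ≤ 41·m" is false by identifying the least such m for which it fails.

A counterexample is any positive integer m such that 3^m > 41·m; we check each in order.
m = 1: 3^m = 3 and 41·m = 41, so 3 ≤ 41.
m = 2: 3^m = 9 and 41·m = 82, so 9 ≤ 82.
m = 3: 3^m = 27 and 41·m = 123, so 27 ≤ 123.
m = 4: 3^m = 81 and 41·m = 164, so 81 ≤ 164.
m = 5: 3^m = 243 and 41·m = 205, so 243 > 205.

m = 5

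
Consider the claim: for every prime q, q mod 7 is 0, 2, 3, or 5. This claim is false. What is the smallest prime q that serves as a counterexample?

We need the least prime q for which the claim fails.
For q = 2, 3, 5, 7 the conclusion holds.
q = 11: 11 mod 7 = 4 — not in {0, 2, 3, 5}.

q = 11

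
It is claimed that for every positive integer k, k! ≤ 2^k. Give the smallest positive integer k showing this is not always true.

For k = 1, 2, 3 the conclusion holds.
k = 4: k! = 24 and 2^k = 16, so 24 > 16.

k = 4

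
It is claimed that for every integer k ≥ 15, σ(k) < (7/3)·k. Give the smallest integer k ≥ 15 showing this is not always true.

k = 24

For k = 15, 16, 17, 18, 19, 20, 21, 22, 23 the conclusion holds.
k = 24: σ(24) = 60; 60 ≥ 56.
Thus k = 24 disproves the claim, and no smaller k works.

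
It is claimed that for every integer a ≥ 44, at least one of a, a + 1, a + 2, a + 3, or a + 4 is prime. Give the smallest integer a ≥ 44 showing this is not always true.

a = 48

For a = 44, 45, 46, 47 the conclusion holds.
a = 48: 48 = 2 × 24; 49 = 7 × 7; 50 = 2 × 25; 51 = 3 × 17; 52 = 2 × 26 — all composite.
So a = 48 is the smallest counterexample.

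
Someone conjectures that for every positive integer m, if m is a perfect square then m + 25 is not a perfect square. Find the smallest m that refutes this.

For m = 1, 4, 9, 16, …, 81, 100, 121 the conclusion holds.
m = 144: 144 = 12² and 144 + 25 = 169 = 13².
So m = 144 is the smallest counterexample.

m = 144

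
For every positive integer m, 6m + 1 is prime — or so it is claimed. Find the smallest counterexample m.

m = 4

We need the least positive integer m for which 6m + 1 is not prime.
For m = 1, 2, 3 the conclusion holds.
m = 4: 6m + 1 = 25 = 5 × 5, composite.
Thus m = 4 disproves the claim, and no smaller m works.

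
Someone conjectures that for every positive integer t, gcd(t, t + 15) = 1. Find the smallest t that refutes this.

t = 3

A counterexample is any positive integer t such that gcd(t, t + 15) > 1; we check each in order.
t = 1: gcd(1, 16) = 1.
t = 2: gcd(2, 17) = 1.
t = 3: gcd(3, 18) = 3.
Hence t = 3 is a counterexample.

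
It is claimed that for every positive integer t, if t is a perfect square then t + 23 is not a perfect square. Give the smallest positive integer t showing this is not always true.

For t = 1, 4, 9, 16, 25, 36, 49, 64, 81, 100 the conclusion holds.
t = 121: 121 = 11² and 121 + 23 = 144 = 12².
So t = 121 is the smallest counterexample.

t = 121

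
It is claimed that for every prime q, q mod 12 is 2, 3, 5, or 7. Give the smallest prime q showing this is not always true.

A counterexample is any prime q such that the claim fails; we check each in order.
For q = 2, 3, 5, 7 the conclusion holds.
q = 11: 11 mod 12 = 11 — not in {2, 3, 5, 7}.
Hence q = 11 is a counterexample.

q = 11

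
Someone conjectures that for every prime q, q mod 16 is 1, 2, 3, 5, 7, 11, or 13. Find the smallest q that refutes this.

q = 31

For q = 2, 3, 5, 7, 11, 13, 17, 19, 23, 29 the conclusion holds.
q = 31: 31 mod 16 = 15 — not in {1, 2, 3, 5, 7, 11, 13}.
Hence q = 31 is a counterexample.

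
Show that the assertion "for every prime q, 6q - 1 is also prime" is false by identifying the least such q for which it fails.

q = 11

A counterexample is any prime q such that 6q - 1 is not prime; we check each in order.
The first 4 eligible values, up to q = 7, all satisfy the conclusion.
q = 11: 6q - 1 = 65 = 5 × 13, not prime.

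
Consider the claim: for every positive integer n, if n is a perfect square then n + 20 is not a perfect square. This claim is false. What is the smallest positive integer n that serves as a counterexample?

n = 1: 1 + 20 = 21, not a perfect square.
n = 4: 4 + 20 = 24, not a perfect square.
n = 9: 9 + 20 = 29, not a perfect square.
n = 16: 16 = 4² and 16 + 20 = 36 = 6².

n = 16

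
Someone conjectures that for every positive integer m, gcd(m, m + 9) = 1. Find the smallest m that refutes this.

A counterexample is any positive integer m such that gcd(m, m + 9) > 1; we check each in order.
For m = 1, 2 the conclusion holds.
m = 3: gcd(3, 12) = 3.

m = 3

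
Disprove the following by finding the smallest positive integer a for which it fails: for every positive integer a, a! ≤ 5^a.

a = 12

We need the least positive integer a for which a! > 5^a.
For a = 1, 2, 3, 4, …, 9, 10, 11 the conclusion holds.
a = 12: a! = 479001600 and 5^a = 244140625, so 479001600 > 244140625.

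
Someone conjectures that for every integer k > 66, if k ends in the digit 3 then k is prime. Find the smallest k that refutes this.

k = 93

Check each integer k > 66 in order until k ends in the digit 3 but k is not prime.
k = 73: 73 ends in 3 and is prime.
k = 83: 83 ends in 3 and is prime.
k = 93: 93 ends in 3; 93 = 3 × 31, composite.
Hence k = 93 is a counterexample.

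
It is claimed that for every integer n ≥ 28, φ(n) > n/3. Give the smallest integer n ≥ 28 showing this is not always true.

For n = 28, 29 the conclusion holds.
n = 30: φ(30) = 8 and 30/3 = 10, so φ(30) ≤ 30/3.

n = 30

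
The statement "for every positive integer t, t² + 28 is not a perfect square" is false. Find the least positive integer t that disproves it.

We need the least positive integer t for which t² + 28 is a perfect square.
For t = 1, 2, 3, 4, 5 the conclusion holds.
t = 6: 6² + 28 = 64 = 8², a perfect square.

t = 6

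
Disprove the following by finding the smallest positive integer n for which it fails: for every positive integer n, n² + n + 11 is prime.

n = 10

A counterexample is any positive integer n such that n² + n + 11 is not prime; we check each in order.
For n = 1, 2, 3, 4, 5, 6, 7, 8, 9 the conclusion holds.
n = 10: n² + n + 11 = 121 = 11 × 11, composite.
Hence n = 10 is a counterexample.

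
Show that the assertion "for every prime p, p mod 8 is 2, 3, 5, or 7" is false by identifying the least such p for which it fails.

p = 17

A counterexample is any prime p such that the claim fails; we check each in order.
For p = 2, 3, 5, 7, 11, 13 the conclusion holds.
p = 17: 17 mod 8 = 1 — not in {2, 3, 5, 7}.
Thus p = 17 disproves the claim, and no smaller p works.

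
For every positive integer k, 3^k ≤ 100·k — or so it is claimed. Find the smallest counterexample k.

k = 6

A counterexample is any positive integer k such that 3^k > 100·k; we check each in order.
k = 1: 3^k = 3 and 100·k = 100, so 3 ≤ 100.
k = 2: 3^k = 9 and 100·k = 200, so 9 ≤ 200.
k = 3: 3^k = 27 and 100·k = 300, so 27 ≤ 300.
k = 4: 3^k = 81 and 100·k = 400, so 81 ≤ 400.
k = 5: 3^k = 243 and 100·k = 500, so 243 ≤ 500.
k = 6: 3^k = 729 and 100·k = 600, so 729 > 600.
Hence k = 6 is a counterexample.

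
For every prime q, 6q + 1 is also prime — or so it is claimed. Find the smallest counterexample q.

A counterexample is any prime q such that 6q + 1 is not prime; we check each in order.
The first 7 eligible values, up to q = 17, all satisfy the conclusion.
q = 19: 6q + 1 = 115 = 5 × 23, not prime.

q = 19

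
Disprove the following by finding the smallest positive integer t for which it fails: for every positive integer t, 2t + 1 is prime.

t = 1: 2t + 1 = 3, prime.
t = 2: 2t + 1 = 5, prime.
t = 3: 2t + 1 = 7, prime.
t = 4: 2t + 1 = 9 = 3 × 3, composite.

t = 4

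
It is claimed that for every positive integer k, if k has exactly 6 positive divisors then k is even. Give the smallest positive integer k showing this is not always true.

Check each positive integer k in order until k has exactly 6 positive divisors but k is odd.
k = 12: divisors of 12: 1, 2, 3, 4, 6, 12; 12 is even.
k = 18: divisors of 18: 1, 2, 3, 6, 9, 18; 18 is even.
k = 20: divisors of 20: 1, 2, 4, 5, 10, 20; 20 is even.
k = 28: divisors of 28: 1, 2, 4, 7, 14, 28; 28 is even.
k = 32: divisors of 32: 1, 2, 4, 8, 16, 32; 32 is even.
k = 44: divisors of 44: 1, 2, 4, 11, 22, 44; 44 is even.
k = 45: divisors of 45: 1, 3, 5, 9, 15, 45; 45 is odd.
Thus k = 45 disproves the claim, and no smaller k works.

k = 45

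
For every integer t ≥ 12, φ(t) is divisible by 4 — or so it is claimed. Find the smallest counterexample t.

t = 14

We need the least integer t ≥ 12 for which φ(t) is not divisible by 4.
For t = 12, 13 the conclusion holds.
t = 14: φ(14) = 6; 6 mod 4 = 2.
So t = 14 is the smallest counterexample.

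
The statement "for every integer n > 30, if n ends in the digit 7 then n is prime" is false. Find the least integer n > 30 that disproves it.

We need the least integer n > 30 for which n ends in the digit 7 but n is not prime.
n = 37: 37 ends in 7 and is prime.
n = 47: 47 ends in 7 and is prime.
n = 57: 57 ends in 7; 57 = 3 × 19, composite.
Hence n = 57 is a counterexample.

n = 57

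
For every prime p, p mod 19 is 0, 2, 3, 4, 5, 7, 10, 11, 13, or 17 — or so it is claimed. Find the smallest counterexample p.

For p = 2, 3, 5, 7, 11, 13, 17, 19, 23, 29 the conclusion holds.
p = 31: 31 mod 19 = 12 — not in {0, 2, 3, 4, 5, 7, 10, 11, 13, 17}.

p = 31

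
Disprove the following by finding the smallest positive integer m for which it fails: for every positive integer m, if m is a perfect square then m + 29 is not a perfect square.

We need the least positive integer m for which m is a perfect square but m + 29 is a perfect square.
The first 13 eligible values, up to m = 169, all satisfy the conclusion.
m = 196: 196 = 14² and 196 + 29 = 225 = 15².

m = 196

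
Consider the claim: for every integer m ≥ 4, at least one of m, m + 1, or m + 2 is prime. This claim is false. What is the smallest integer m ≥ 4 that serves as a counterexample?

m = 8

The first 4 eligible values, up to m = 7, all satisfy the conclusion.
m = 8: 8 = 2 × 4; 9 = 3 × 3; 10 = 2 × 5 — all composite.
Hence m = 8 is a counterexample.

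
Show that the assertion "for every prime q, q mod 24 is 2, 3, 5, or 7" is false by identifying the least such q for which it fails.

We need the least prime q for which the claim fails.
For q = 2, 3, 5, 7 the conclusion holds.
q = 11: 11 mod 24 = 11 — not in {2, 3, 5, 7}.
So q = 11 is the smallest counterexample.

q = 11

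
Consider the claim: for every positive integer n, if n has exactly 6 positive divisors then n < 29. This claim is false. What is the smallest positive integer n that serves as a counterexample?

n = 32

We need the least positive integer n for which n has exactly 6 positive divisors but the claim fails.
For n = 12, 18, 20, 28 the conclusion holds.
n = 32: τ(32) = 6; 32 ≥ 29.
So n = 32 is the smallest counterexample.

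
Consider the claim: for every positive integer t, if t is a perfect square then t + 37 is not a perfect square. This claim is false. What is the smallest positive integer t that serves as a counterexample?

For t = 1, 4, 9, 16, …, 225, 256, 289 the conclusion holds.
t = 324: 324 = 18² and 324 + 37 = 361 = 19².

t = 324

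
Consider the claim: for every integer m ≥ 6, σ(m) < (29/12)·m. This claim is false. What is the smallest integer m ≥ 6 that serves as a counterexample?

m = 24

For m = 6, 7, 8, 9, …, 21, 22, 23 the conclusion holds.
m = 24: σ(24) = 60; 60 ≥ 58.
Hence m = 24 is a counterexample.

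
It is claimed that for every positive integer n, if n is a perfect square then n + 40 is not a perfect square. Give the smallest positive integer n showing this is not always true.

n = 9

For n = 1, 4 the conclusion holds.
n = 9: 9 = 3² and 9 + 40 = 49 = 7².
So n = 9 is the smallest counterexample.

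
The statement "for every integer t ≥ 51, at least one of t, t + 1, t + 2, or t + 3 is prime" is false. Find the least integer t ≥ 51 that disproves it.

t = 51: 53 is prime.
t = 52: 53 is prime.
t = 53: 53 is prime.
t = 54: 54 = 2 × 27; 55 = 5 × 11; 56 = 2 × 28; 57 = 3 × 19 — all composite.

t = 54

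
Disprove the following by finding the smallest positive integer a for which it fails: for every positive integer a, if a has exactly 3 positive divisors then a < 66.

a = 121

We need the least positive integer a for which a has exactly 3 positive divisors but the claim fails.
The first 4 eligible values, up to a = 49, all satisfy the conclusion.
a = 121: τ(121) = 3; 121 ≥ 66.
Thus a = 121 disproves the claim, and no smaller a works.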